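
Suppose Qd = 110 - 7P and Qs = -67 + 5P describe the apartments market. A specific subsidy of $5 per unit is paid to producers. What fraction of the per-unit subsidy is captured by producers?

Pre-subsidy: 110 - 7P = -67 + 5P gives P* = 14.75, Q* = 6.75.
With the subsidy, sellers receive Ps = Pb + 5 for each unit, where Pb is the price buyers pay.
Supply in terms of Pb becomes Qs = -67 + 5(Pb + 5) = -42 + 5Pb. Setting this equal to demand: 110 - 7Pb = -42 + 5Pb, so Pb = 38/3.
Sellers receive Ps = 38/3 + 5 = 53/3; Q' = 110 − 7·(38/3) = 64/3.
Buyers' price falls by P* − Pb = 14.75 − 38/3 = 25/12; sellers' price rises by Ps − P* = 53/3 − 14.75 = 35/12.
So producers capture (35/12)/5 = 7/12 of each unit of subsidy.

Producer share = 7/12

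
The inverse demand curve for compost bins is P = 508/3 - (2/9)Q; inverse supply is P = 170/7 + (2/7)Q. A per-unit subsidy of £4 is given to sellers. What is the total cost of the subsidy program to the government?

Government cost = £1173.75

Pre-subsidy: 508/3 - (2/9)Q = 170/7 + (2/7)Q gives Q* = 285.5625 and P* = 105.875.
With the subsidy, sellers receive Ps = Pb + 4 for each unit, where Pb is the price buyers pay.
On the curves, Pb = 508/3 - (2/9)Q and Ps = 170/7 + (2/7)Q; the wedge Ps − Pb = 4 gives 170/7 + (2/7)Q − (508/3 - (2/9)Q) = 4, so Q' = 293.4375.
Then Pb = 508/3 − (2/9)·293.4375 = 104.125 and Ps = 170/7 + (2/7)·293.4375 = 108.125.
Government outlay = subsidy × quantity = 4 × 293.4375 = 1173.75.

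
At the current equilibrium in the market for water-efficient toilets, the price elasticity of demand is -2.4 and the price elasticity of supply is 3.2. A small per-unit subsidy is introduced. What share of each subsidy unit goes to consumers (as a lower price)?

Consumer share = 4/7

For a small subsidy around the equilibrium, the benefit split depends on the relative slopes, which at a point are proportional to the elasticities.
Buyer share = εs/(εs + |εd|) = 3.2/(3.2 + 2.4) = 4/7; seller share = |εd|/(εs + |εd|) = 3/7.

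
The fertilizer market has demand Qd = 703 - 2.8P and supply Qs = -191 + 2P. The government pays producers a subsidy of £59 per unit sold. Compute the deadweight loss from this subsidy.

Pre-subsidy: 703 - 2.8P = -191 + 2P gives P* = 186.25, Q* = 181.5.
With the subsidy, sellers receive Ps = Pb + 59 for each unit, where Pb is the price buyers pay.
Supply in terms of Pb becomes Qs = -191 + 2(Pb + 59) = -73 + 2Pb. Setting this equal to demand: 703 - 2.8Pb = -73 + 2Pb, so Pb = 485/3.
Sellers receive Ps = 485/3 + 59 = 662/3; Q' = 703 − 2.8·(485/3) = 751/3.
The subsidy expands output by 751/3 − 181.5 = 413/6 past the efficient level; on those units the gap between marginal cost and willingness to pay runs from 0 up to 59.
DWL = ½ × 59 × 413/6 = 24367/12.

Deadweight loss = 24367/12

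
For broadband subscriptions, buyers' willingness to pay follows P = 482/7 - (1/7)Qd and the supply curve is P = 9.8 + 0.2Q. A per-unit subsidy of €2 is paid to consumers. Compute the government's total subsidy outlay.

Government cost = 2137/6

Pre-subsidy: 482/7 - (1/7)Q = 9.8 + 0.2Q gives Q* = 172.25 and P* = 44.25.
With the rebate, buyers effectively pay Pb = Ps − 2, where Ps is the price sellers receive.
On the curves, Pb = 482/7 - (1/7)Q and Ps = 9.8 + 0.2Q; the wedge Ps − Pb = 2 gives 9.8 + 0.2Q − (482/7 - (1/7)Q) = 2, so Q' = 2137/12.
Then Pb = 482/7 − (1/7)·(2137/12) = 521/12 and Ps = 9.8 + 0.2·(2137/12) = 545/12.
Government outlay = subsidy × quantity = 2 × 2137/12 = 2137/6.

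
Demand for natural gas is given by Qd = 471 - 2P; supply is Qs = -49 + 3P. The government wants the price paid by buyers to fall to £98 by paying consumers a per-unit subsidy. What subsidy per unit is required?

At a buyer price of 98, quantity demanded is 471 − 2·98 = 275.
Sellers supply 275 only when they receive Ps with -49 + 3·Ps = 275, i.e. Ps = 108.
s = Ps − Pb = 108 − 98 = 10.

Required subsidy s = £10 per unit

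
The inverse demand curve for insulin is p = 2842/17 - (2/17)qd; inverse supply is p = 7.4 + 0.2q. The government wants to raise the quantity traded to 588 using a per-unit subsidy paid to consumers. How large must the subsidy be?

Required subsidy s = 27 per unit

At q = 588, from the demand curve buyers pay pb = 2842/17 − (2/17)·588 = 98; from the supply curve sellers need ps = 7.4 + 0.2·588 = 125.
The subsidy must fill the gap: s = ps − pb = 125 − 98 = 27.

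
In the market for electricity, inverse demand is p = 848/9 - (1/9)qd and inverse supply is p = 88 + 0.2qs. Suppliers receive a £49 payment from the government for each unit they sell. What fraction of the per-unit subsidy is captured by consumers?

Consumer share = 5/14

Pre-subsidy: 848/9 - (1/9)q = 88 + 0.2q gives q* = 20 and p* = 92.
With the subsidy, sellers receive ps = pb + 49 for each unit, where pb is the price buyers pay.
On the curves, pb = 848/9 - (1/9)q and ps = 88 + 0.2q; the wedge ps − pb = 49 gives 88 + 0.2q − (848/9 - (1/9)q) = 49, so q' = 177.5.
Then pb = 848/9 − (1/9)·177.5 = 74.5 and ps = 88 + 0.2·177.5 = 123.5.
Buyers' price falls by p* − pb = 92 − 74.5 = 17.5; sellers' price rises by ps − p* = 123.5 − 92 = 31.5.
So consumers capture 17.5/49 = 5/14 of each unit of subsidy.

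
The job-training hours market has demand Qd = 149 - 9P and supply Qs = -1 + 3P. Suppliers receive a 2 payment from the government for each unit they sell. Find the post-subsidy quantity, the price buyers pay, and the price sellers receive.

Pre-subsidy: 149 - 9P = -1 + 3P gives P* = 12.5, Q* = 36.5.
With the subsidy, sellers receive Ps = Pb + 2 for each unit, where Pb is the price buyers pay.
Supply in terms of Pb becomes Qs = -1 + 3(Pb + 2) = 5 + 3Pb. Setting this equal to demand: 149 - 9Pb = 5 + 3Pb, so Pb = 12.
Sellers receive Ps = 12 + 2 = 14; Q' = 149 − 9·12 = 41.

Q' = 41; buyers pay 12; sellers receive 14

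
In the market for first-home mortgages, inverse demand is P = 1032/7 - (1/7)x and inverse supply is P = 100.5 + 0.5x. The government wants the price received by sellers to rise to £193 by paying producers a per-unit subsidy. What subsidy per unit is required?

At a seller price of 193, quantity supplied is -201 + 2·193 = 185.
Buyers absorb 185 only when they pay Pb = 1032/7 − (1/7)·185 = 121.
s = Ps − Pb = 193 − 121 = 72.

Required subsidy s = £72 per unit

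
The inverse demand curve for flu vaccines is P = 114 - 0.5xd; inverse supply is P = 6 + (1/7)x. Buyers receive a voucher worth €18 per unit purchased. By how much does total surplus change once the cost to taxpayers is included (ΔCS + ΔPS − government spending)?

Pre-subsidy: 114 - 0.5x = 6 + (1/7)x gives x* = 168 and P* = 30.
With the rebate, buyers effectively pay Pb = Ps − 18, where Ps is the price sellers receive.
On the curves, Pb = 114 - 0.5x and Ps = 6 + (1/7)x; the wedge Ps − Pb = 18 gives 6 + (1/7)x − (114 - 0.5x) = 18, so x' = 196.
Then Pb = 114 − 0.5·196 = 16 and Ps = 6 + (1/7)·196 = 34.
ΔCS = ½(168 + 196)(30 − 16) = 2548; ΔPS = ½(168 + 196)(34 − 30) = 728.
Government spending = 18 × 196 = 3528.
Net change = 2548 + 728 − 3528 = -252. The loss equals the DWL triangle ½·18·28.

Net change in total surplus = -€252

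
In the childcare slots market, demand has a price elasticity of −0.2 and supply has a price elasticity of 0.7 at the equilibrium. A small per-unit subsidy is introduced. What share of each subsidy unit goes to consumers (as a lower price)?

Consumer share = 7/9

For a small subsidy around the equilibrium, the benefit split depends on the relative slopes, which at a point are proportional to the elasticities.
Buyer share = εs/(εs + |εd|) = 0.7/(0.7 + 0.2) = 7/9; seller share = |εd|/(εs + |εd|) = 2/9.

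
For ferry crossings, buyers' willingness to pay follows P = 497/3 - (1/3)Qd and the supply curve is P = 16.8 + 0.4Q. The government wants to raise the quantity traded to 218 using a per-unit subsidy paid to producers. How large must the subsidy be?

Required subsidy s = 11 per unit

At Q = 218, from the demand curve buyers pay Pb = 497/3 − (1/3)·218 = 93; from the supply curve sellers need Ps = 16.8 + 0.4·218 = 104.
The subsidy must fill the gap: s = Ps − Pb = 104 − 93 = 11.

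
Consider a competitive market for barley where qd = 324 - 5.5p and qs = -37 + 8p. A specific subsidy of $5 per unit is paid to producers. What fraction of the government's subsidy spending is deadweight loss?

Pre-subsidy: 324 - 5.5p = -37 + 8p gives p* = 722/27, q* = 4777/27.
With the subsidy, sellers receive ps = pb + 5 for each unit, where pb is the price buyers pay.
Supply in terms of pb becomes qs = -37 + 8(pb + 5) = 3 + 8pb. Setting this equal to demand: 324 - 5.5pb = 3 + 8pb, so pb = 214/9.
Sellers receive ps = 214/9 + 5 = 259/9; q' = 324 − 5.5·(214/9) = 1739/9.
ΔCS = ½(4777/27 + 1739/9)(722/27 − 214/9) = 399760/729; ΔPS = ½(4777/27 + 1739/9)(259/9 − 722/27) = 274835/729.
Government spending = 5 × 1739/9 = 8695/9.
DWL = ½ × 5 × (1739/9 − 4777/27) = 1100/27; fraction = (1100/27) / (8695/9) = 220/5217.

DWL / government spending = 220/5217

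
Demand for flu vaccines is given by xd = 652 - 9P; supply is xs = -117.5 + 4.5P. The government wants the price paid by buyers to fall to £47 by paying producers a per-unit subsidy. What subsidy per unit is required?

Required subsidy s = £30 per unit

At a buyer price of 47, quantity demanded is 652 − 9·47 = 229.
Sellers supply 229 only when they receive Ps with -117.5 + 4.5·Ps = 229, i.e. Ps = 77.
s = Ps − Pb = 77 − 47 = 30.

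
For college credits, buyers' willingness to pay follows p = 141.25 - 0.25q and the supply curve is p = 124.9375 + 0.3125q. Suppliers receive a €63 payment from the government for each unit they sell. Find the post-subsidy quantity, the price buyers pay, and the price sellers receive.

Pre-subsidy: 141.25 - 0.25q = 124.9375 + 0.3125q gives q* = 29 and p* = 134.
With the subsidy, sellers receive ps = pb + 63 for each unit, where pb is the price buyers pay.
On the curves, pb = 141.25 - 0.25q and ps = 124.9375 + 0.3125q; the wedge ps − pb = 63 gives 124.9375 + 0.3125q − (141.25 - 0.25q) = 63, so q' = 141.
Then pb = 141.25 − 0.25·141 = 106 and ps = 124.9375 + 0.3125·141 = 169.

q' = 141; buyers pay €106; sellers receive €169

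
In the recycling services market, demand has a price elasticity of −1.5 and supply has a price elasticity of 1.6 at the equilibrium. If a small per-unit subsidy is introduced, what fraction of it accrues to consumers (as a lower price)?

For a small subsidy around the equilibrium, the benefit split depends on the relative slopes, which at a point are proportional to the elasticities.
Buyer share = εs/(εs + |εd|) = 1.6/(1.6 + 1.5) = 16/31; seller share = |εd|/(εs + |εd|) = 15/31.

Consumer share = 16/31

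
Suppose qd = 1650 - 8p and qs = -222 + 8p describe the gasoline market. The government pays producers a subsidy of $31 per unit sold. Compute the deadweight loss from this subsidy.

Pre-subsidy: 1650 - 8p = -222 + 8p gives p* = 117, q* = 714.
With the subsidy, sellers receive ps = pb + 31 for each unit, where pb is the price buyers pay.
Supply in terms of pb becomes qs = -222 + 8(pb + 31) = 26 + 8pb. Setting this equal to demand: 1650 - 8pb = 26 + 8pb, so pb = 101.5.
Sellers receive ps = 101.5 + 31 = 132.5; q' = 1650 − 8·101.5 = 838.
The subsidy expands output by 838 − 714 = 124 past the efficient level; on those units the gap between marginal cost and willingness to pay runs from 0 up to 31.
DWL = ½ × 31 × 124 = 1922.

Deadweight loss = $1922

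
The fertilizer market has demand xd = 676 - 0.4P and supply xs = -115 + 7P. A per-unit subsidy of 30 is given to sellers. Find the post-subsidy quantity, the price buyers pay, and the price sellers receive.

x' = 23850/37; buyers pay 2905/37; sellers receive 4015/37

Pre-subsidy: 676 - 0.4P = -115 + 7P gives P* = 3955/37, x* = 23430/37.
With the subsidy, sellers receive Ps = Pb + 30 for each unit, where Pb is the price buyers pay.
Supply in terms of Pb becomes xs = -115 + 7(Pb + 30) = 95 + 7Pb. Setting this equal to demand: 676 - 0.4Pb = 95 + 7Pb, so Pb = 2905/37.
Sellers receive Ps = 2905/37 + 30 = 4015/37; x' = 676 − 0.4·(2905/37) = 23850/37.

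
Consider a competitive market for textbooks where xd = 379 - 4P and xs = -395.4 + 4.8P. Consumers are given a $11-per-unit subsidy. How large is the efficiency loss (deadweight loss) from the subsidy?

Pre-subsidy: 379 - 4P = -395.4 + 4.8P gives P* = 88, x* = 27.
With the rebate, buyers effectively pay Pb = Ps − 11, where Ps is the price sellers receive.
Demand in terms of Ps becomes xd = 379 − 4(Ps − 11) = 423 - 4Ps. Setting this equal to supply: 423 - 4Ps = -395.4 + 4.8Ps, so Ps = 93.
Buyers pay Pb = 93 − 11 = 82; x' = -395.4 + 4.8·93 = 51.
The subsidy expands output by 51 − 27 = 24 past the efficient level; on those units the gap between marginal cost and willingness to pay runs from 0 up to 11.
DWL = ½ × 11 × 24 = 132.

Deadweight loss = $132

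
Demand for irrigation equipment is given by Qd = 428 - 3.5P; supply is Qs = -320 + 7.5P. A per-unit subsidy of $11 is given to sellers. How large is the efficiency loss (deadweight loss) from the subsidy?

Deadweight loss = $144.375

Pre-subsidy: 428 - 3.5P = -320 + 7.5P gives P* = 68, Q* = 190.
With the subsidy, sellers receive Ps = Pb + 11 for each unit, where Pb is the price buyers pay.
Supply in terms of Pb becomes Qs = -320 + 7.5(Pb + 11) = -237.5 + 7.5Pb. Setting this equal to demand: 428 - 3.5Pb = -237.5 + 7.5Pb, so Pb = 60.5.
Sellers receive Ps = 60.5 + 11 = 71.5; Q' = 428 − 3.5·60.5 = 216.25.
The subsidy expands output by 216.25 − 190 = 26.25 past the efficient level; on those units the gap between marginal cost and willingness to pay runs from 0 up to 11.
DWL = ½ × 11 × 26.25 = 144.375.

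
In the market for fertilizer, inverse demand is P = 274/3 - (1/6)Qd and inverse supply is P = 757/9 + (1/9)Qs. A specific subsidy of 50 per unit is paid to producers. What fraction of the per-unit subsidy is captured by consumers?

Pre-subsidy: 274/3 - (1/6)Q = 757/9 + (1/9)Q gives Q* = 26 and P* = 87.
With the subsidy, sellers receive Ps = Pb + 50 for each unit, where Pb is the price buyers pay.
On the curves, Pb = 274/3 - (1/6)Q and Ps = 757/9 + (1/9)Q; the wedge Ps − Pb = 50 gives 757/9 + (1/9)Q − (274/3 - (1/6)Q) = 50, so Q' = 206.
Then Pb = 274/3 − (1/6)·206 = 57 and Ps = 757/9 + (1/9)·206 = 107.
Buyers' price falls by P* − Pb = 87 − 57 = 30; sellers' price rises by Ps − P* = 107 − 87 = 20.
So consumers capture 30/50 = 0.6 of each unit of subsidy.

Consumer share = 0.6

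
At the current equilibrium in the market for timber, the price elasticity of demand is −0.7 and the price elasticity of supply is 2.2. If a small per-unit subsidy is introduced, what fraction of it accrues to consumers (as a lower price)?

For a small subsidy around the equilibrium, the benefit split depends on the relative slopes, which at a point are proportional to the elasticities.
Buyer share = εs/(εs + |εd|) = 2.2/(2.2 + 0.7) = 22/29; seller share = |εd|/(εs + |εd|) = 7/29.

Consumer share = 22/29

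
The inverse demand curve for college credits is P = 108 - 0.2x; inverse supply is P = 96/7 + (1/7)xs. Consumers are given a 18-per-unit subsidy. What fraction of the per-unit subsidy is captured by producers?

Pre-subsidy: 108 - 0.2x = 96/7 + (1/7)x gives x* = 275 and P* = 53.
With the rebate, buyers effectively pay Pb = Ps − 18, where Ps is the price sellers receive.
On the curves, Pb = 108 - 0.2x and Ps = 96/7 + (1/7)x; the wedge Ps − Pb = 18 gives 96/7 + (1/7)x − (108 - 0.2x) = 18, so x' = 327.5.
Then Pb = 108 − 0.2·327.5 = 42.5 and Ps = 96/7 + (1/7)·327.5 = 60.5.
Buyers' price falls by P* − Pb = 53 − 42.5 = 10.5; sellers' price rises by Ps − P* = 60.5 − 53 = 7.5.
So producers capture 7.5/18 = 5/12 of each unit of subsidy.

Producer share = 5/12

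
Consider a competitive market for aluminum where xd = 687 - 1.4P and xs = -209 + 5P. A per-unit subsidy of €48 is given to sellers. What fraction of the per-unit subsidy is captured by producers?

Pre-subsidy: 687 - 1.4P = -209 + 5P gives P* = 140, x* = 491.
With the subsidy, sellers receive Ps = Pb + 48 for each unit, where Pb is the price buyers pay.
Supply in terms of Pb becomes xs = -209 + 5(Pb + 48) = 31 + 5Pb. Setting this equal to demand: 687 - 1.4Pb = 31 + 5Pb, so Pb = 102.5.
Sellers receive Ps = 102.5 + 48 = 150.5; x' = 687 − 1.4·102.5 = 543.5.
Buyers' price falls by P* − Pb = 140 − 102.5 = 37.5; sellers' price rises by Ps − P* = 150.5 − 140 = 10.5.
So producers capture 10.5/48 = 0.21875 of each unit of subsidy.

Producer share = 0.21875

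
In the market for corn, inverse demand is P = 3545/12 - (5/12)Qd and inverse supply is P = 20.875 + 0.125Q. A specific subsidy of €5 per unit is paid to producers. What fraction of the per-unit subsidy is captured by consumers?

Consumer share = 10/13

Pre-subsidy: 3545/12 - (5/12)Q = 20.875 + 0.125Q gives Q* = 6589/13 and P* = 1095/13.
With the subsidy, sellers receive Ps = Pb + 5 for each unit, where Pb is the price buyers pay.
On the curves, Pb = 3545/12 - (5/12)Q and Ps = 20.875 + 0.125Q; the wedge Ps − Pb = 5 gives 20.875 + 0.125Q − (3545/12 - (5/12)Q) = 5, so Q' = 6709/13.
Then Pb = 3545/12 − (5/12)·(6709/13) = 1045/13 and Ps = 20.875 + 0.125·(6709/13) = 1110/13.
Buyers' price falls by P* − Pb = 1095/13 − 1045/13 = 50/13; sellers' price rises by Ps − P* = 1110/13 − 1095/13 = 15/13.
So consumers capture (50/13)/5 = 10/13 of each unit of subsidy.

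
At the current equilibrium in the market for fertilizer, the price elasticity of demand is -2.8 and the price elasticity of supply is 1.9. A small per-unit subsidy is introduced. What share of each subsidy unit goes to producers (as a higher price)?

Producer share = 28/47

For a small subsidy around the equilibrium, the benefit split depends on the relative slopes, which at a point are proportional to the elasticities.
Buyer share = εs/(εs + |εd|) = 1.9/(1.9 + 2.8) = 19/47; seller share = |εd|/(εs + |εd|) = 28/47.
So producers capture 28/47 of the subsidy.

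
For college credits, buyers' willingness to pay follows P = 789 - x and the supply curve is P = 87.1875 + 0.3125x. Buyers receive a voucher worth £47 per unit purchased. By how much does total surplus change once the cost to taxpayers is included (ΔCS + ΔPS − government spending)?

Pre-subsidy: 789 - x = 87.1875 + 0.3125x gives x* = 3743/7 and P* = 1780/7.
With the rebate, buyers effectively pay Pb = Ps − 47, where Ps is the price sellers receive.
On the curves, Pb = 789 - x and Ps = 87.1875 + 0.3125x; the wedge Ps − Pb = 47 gives 87.1875 + 0.3125x − (789 - x) = 47, so x' = 11981/21.
Then Pb = 789 − 1·(11981/21) = 4588/21 and Ps = 87.1875 + 0.3125·(11981/21) = 5575/21.
ΔCS = ½(3743/7 + 11981/21)(1780/7 − 4588/21) = 8726960/441; ΔPS = ½(3743/7 + 11981/21)(5575/21 − 1780/7) = 2727175/441.
Government spending = 47 × 11981/21 = 563107/21.
Net change = 8726960/441 + 2727175/441 − 563107/21 = -17672/21. The loss equals the DWL triangle ½·47·752/21.

Net change in total surplus = -17672/21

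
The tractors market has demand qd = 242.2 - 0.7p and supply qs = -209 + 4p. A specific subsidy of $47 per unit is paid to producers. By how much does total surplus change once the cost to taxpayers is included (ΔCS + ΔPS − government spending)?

Net change in total surplus = -$658

Pre-subsidy: 242.2 - 0.7p = -209 + 4p gives p* = 96, q* = 175.
With the subsidy, sellers receive ps = pb + 47 for each unit, where pb is the price buyers pay.
Supply in terms of pb becomes qs = -209 + 4(pb + 47) = -21 + 4pb. Setting this equal to demand: 242.2 - 0.7pb = -21 + 4pb, so pb = 56.
Sellers receive ps = 56 + 47 = 103; q' = 242.2 − 0.7·56 = 203.
ΔCS = ½(175 + 203)(96 − 56) = 7560; ΔPS = ½(175 + 203)(103 − 96) = 1323.
Government spending = 47 × 203 = 9541.
Net change = 7560 + 1323 − 9541 = -658. The loss equals the DWL triangle ½·47·28.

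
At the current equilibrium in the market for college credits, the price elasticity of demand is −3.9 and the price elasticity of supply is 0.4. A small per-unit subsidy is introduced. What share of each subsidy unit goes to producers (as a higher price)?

Producer share = 39/43

For a small subsidy around the equilibrium, the benefit split depends on the relative slopes, which at a point are proportional to the elasticities.
Buyer share = εs/(εs + |εd|) = 0.4/(0.4 + 3.9) = 4/43; seller share = |εd|/(εs + |εd|) = 39/43.
So producers capture 39/43 of the subsidy.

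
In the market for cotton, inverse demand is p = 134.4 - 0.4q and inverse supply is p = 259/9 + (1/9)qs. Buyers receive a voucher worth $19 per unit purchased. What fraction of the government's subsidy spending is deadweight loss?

DWL / government spending = 855/11216

Pre-subsidy: 134.4 - 0.4q = 259/9 + (1/9)q gives q* = 4753/23 and p* = 1190/23.
With the rebate, buyers effectively pay pb = ps − 19, where ps is the price sellers receive.
On the curves, pb = 134.4 - 0.4q and ps = 259/9 + (1/9)q; the wedge ps − pb = 19 gives 259/9 + (1/9)q − (134.4 - 0.4q) = 19, so q' = 5608/23.
Then pb = 134.4 − 0.4·(5608/23) = 848/23 and ps = 259/9 + (1/9)·(5608/23) = 1285/23.
ΔCS = ½(4753/23 + 5608/23)(1190/23 − 848/23) = 1771731/529; ΔPS = ½(4753/23 + 5608/23)(1285/23 − 1190/23) = 984295/1058.
Government spending = 19 × 5608/23 = 106552/23.
DWL = ½ × 19 × (5608/23 − 4753/23) = 16245/46; fraction = (16245/46) / (106552/23) = 855/11216.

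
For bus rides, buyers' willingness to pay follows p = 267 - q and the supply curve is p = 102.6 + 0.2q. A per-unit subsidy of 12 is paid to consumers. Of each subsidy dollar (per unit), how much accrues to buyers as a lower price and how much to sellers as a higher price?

Pre-subsidy: 267 - q = 102.6 + 0.2q gives q* = 137 and p* = 130.
With the rebate, buyers effectively pay pb = ps − 12, where ps is the price sellers receive.
On the curves, pb = 267 - q and ps = 102.6 + 0.2q; the wedge ps − pb = 12 gives 102.6 + 0.2q − (267 - q) = 12, so q' = 147.
Then pb = 267 − 1·147 = 120 and ps = 102.6 + 0.2·147 = 132.
Buyers' price falls by p* − pb = 130 − 120 = 10; sellers' price rises by ps − p* = 132 − 130 = 2.

Buyers gain 10 per unit; sellers gain 2 per unit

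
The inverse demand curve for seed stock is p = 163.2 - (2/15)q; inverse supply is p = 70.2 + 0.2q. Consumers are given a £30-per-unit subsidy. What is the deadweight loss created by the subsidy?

Deadweight loss = £1350

Pre-subsidy: 163.2 - (2/15)q = 70.2 + 0.2q gives q* = 279 and p* = 126.
With the rebate, buyers effectively pay pb = ps − 30, where ps is the price sellers receive.
On the curves, pb = 163.2 - (2/15)q and ps = 70.2 + 0.2q; the wedge ps − pb = 30 gives 70.2 + 0.2q − (163.2 - (2/15)q) = 30, so q' = 369.
Then pb = 163.2 − (2/15)·369 = 114 and ps = 70.2 + 0.2·369 = 144.
The subsidy expands output by 369 − 279 = 90 past the efficient level; on those units the gap between marginal cost and willingness to pay runs from 0 up to 30.
DWL = ½ × 30 × 90 = 1350.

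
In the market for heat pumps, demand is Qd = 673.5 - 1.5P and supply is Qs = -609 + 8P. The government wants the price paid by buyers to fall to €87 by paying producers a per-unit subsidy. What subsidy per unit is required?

Required subsidy s = €57 per unit

At a buyer price of 87, quantity demanded is 673.5 − 1.5·87 = 543.
Sellers supply 543 only when they receive Ps with -609 + 8·Ps = 543, i.e. Ps = 144.
s = Ps − Pb = 144 − 87 = 57.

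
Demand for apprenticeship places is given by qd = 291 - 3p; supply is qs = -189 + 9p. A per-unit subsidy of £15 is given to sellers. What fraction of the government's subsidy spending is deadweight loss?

DWL / government spending = 15/182

Pre-subsidy: 291 - 3p = -189 + 9p gives p* = 40, q* = 171.
With the subsidy, sellers receive ps = pb + 15 for each unit, where pb is the price buyers pay.
Supply in terms of pb becomes qs = -189 + 9(pb + 15) = -54 + 9pb. Setting this equal to demand: 291 - 3pb = -54 + 9pb, so pb = 28.75.
Sellers receive ps = 28.75 + 15 = 43.75; q' = 291 − 3·28.75 = 204.75.
ΔCS = ½(171 + 204.75)(40 − 28.75) = 2113.59375; ΔPS = ½(171 + 204.75)(43.75 − 40) = 704.53125.
Government spending = 15 × 204.75 = 3071.25.
DWL = ½ × 15 × (204.75 − 171) = 253.125; fraction = 253.125 / 3071.25 = 15/182.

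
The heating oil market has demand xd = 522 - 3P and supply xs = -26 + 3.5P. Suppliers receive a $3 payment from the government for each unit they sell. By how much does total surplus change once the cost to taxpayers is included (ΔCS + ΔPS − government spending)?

Net change in total surplus = -189/26

Pre-subsidy: 522 - 3P = -26 + 3.5P gives P* = 1096/13, x* = 3498/13.
With the subsidy, sellers receive Ps = Pb + 3 for each unit, where Pb is the price buyers pay.
Supply in terms of Pb becomes xs = -26 + 3.5(Pb + 3) = -15.5 + 3.5Pb. Setting this equal to demand: 522 - 3Pb = -15.5 + 3.5Pb, so Pb = 1075/13.
Sellers receive Ps = 1075/13 + 3 = 1114/13; x' = 522 − 3·(1075/13) = 3561/13.
ΔCS = ½(3498/13 + 3561/13)(1096/13 − 1075/13) = 11403/26; ΔPS = ½(3498/13 + 3561/13)(1114/13 − 1096/13) = 4887/13.
Government spending = 3 × 3561/13 = 10683/13.
Net change = 11403/26 + 4887/13 − 10683/13 = -189/26. The loss equals the DWL triangle ½·3·63/13.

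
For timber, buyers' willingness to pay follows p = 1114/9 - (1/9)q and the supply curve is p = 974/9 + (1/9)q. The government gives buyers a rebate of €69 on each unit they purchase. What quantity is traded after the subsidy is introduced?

Pre-subsidy: 1114/9 - (1/9)q = 974/9 + (1/9)q gives q* = 70 and p* = 116.
With the rebate, buyers effectively pay pb = ps − 69, where ps is the price sellers receive.
On the curves, pb = 1114/9 - (1/9)q and ps = 974/9 + (1/9)q; the wedge ps − pb = 69 gives 974/9 + (1/9)q − (1114/9 - (1/9)q) = 69, so q' = 380.5.
Then pb = 1114/9 − (1/9)·380.5 = 81.5 and ps = 974/9 + (1/9)·380.5 = 150.5.

q' = 380.5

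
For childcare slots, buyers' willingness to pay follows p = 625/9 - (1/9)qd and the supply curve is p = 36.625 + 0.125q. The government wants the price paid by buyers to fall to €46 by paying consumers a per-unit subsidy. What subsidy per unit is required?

Required subsidy s = €17 per unit

At a buyer price of 46, quantity demanded is 625 − 9·46 = 211.
Sellers supply 211 only when they receive ps = 36.625 + 0.125·211 = 63.
s = ps − pb = 63 − 46 = 17.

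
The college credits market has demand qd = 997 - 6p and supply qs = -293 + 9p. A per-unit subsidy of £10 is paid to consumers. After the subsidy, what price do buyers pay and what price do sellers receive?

Pre-subsidy: 997 - 6p = -293 + 9p gives p* = 86, q* = 481.
With the rebate, buyers effectively pay pb = ps − 10, where ps is the price sellers receive.
Demand in terms of ps becomes qd = 997 − 6(ps − 10) = 1057 - 6ps. Setting this equal to supply: 1057 - 6ps = -293 + 9ps, so ps = 90.
Buyers pay pb = 90 − 10 = 80; q' = -293 + 9·90 = 517.

Buyers pay £80; sellers receive £90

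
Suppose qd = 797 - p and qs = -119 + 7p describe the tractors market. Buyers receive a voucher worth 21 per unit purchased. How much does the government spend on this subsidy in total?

Pre-subsidy: 797 - p = -119 + 7p gives p* = 114.5, q* = 682.5.
With the rebate, buyers effectively pay pb = ps − 21, where ps is the price sellers receive.
Demand in terms of ps becomes qd = 797 − 1(ps − 21) = 818 - ps. Setting this equal to supply: 818 - ps = -119 + 7ps, so ps = 117.125.
Buyers pay pb = 117.125 − 21 = 96.125; q' = -119 + 7·117.125 = 700.875.
Government outlay = subsidy × quantity = 21 × 700.875 = 14718.375.

Government cost = 14718.375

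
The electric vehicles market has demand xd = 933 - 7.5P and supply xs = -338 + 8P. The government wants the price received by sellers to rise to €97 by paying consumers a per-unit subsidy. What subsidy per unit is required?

Required subsidy s = €31 per unit

At a seller price of 97, quantity supplied is -338 + 8·97 = 438.
Buyers absorb 438 only when they pay Pb with 933 − 7.5·Pb = 438, i.e. Pb = 66.
s = Ps − Pb = 97 − 66 = 31.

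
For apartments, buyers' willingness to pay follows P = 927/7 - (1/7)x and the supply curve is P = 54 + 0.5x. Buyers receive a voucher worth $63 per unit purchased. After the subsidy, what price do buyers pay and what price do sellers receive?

Buyers pay $101; sellers receive $164

Pre-subsidy: 927/7 - (1/7)x = 54 + 0.5x gives x* = 122 and P* = 115.
With the rebate, buyers effectively pay Pb = Ps − 63, where Ps is the price sellers receive.
On the curves, Pb = 927/7 - (1/7)x and Ps = 54 + 0.5x; the wedge Ps − Pb = 63 gives 54 + 0.5x − (927/7 - (1/7)x) = 63, so x' = 220.
Then Pb = 927/7 − (1/7)·220 = 101 and Ps = 54 + 0.5·220 = 164.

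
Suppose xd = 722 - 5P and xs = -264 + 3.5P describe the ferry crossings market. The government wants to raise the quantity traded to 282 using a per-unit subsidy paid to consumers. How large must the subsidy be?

Required subsidy s = 68 per unit

At x = 282, invert demand for the buyer price: Pb = (722 − 282)/5 = 88; invert supply for the seller price: Ps = (282 − (-264))/3.5 = 156.
The subsidy must fill the gap: s = Ps − Pb = 156 − 88 = 68.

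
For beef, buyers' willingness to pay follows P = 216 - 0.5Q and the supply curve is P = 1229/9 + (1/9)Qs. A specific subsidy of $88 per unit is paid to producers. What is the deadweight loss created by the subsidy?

Pre-subsidy: 216 - 0.5Q = 1229/9 + (1/9)Q gives Q* = 130 and P* = 151.
With the subsidy, sellers receive Ps = Pb + 88 for each unit, where Pb is the price buyers pay.
On the curves, Pb = 216 - 0.5Q and Ps = 1229/9 + (1/9)Q; the wedge Ps − Pb = 88 gives 1229/9 + (1/9)Q − (216 - 0.5Q) = 88, so Q' = 274.
Then Pb = 216 − 0.5·274 = 79 and Ps = 1229/9 + (1/9)·274 = 167.
The subsidy expands output by 274 − 130 = 144 past the efficient level; on those units the gap between marginal cost and willingness to pay runs from 0 up to 88.
DWL = ½ × 88 × 144 = 6336.

Deadweight loss = $6336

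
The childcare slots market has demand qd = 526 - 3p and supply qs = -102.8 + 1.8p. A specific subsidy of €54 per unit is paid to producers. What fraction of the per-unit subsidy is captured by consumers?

Consumer share = 0.375

Pre-subsidy: 526 - 3p = -102.8 + 1.8p gives p* = 131, q* = 133.
With the subsidy, sellers receive ps = pb + 54 for each unit, where pb is the price buyers pay.
Supply in terms of pb becomes qs = -102.8 + 1.8(pb + 54) = -5.6 + 1.8pb. Setting this equal to demand: 526 - 3pb = -5.6 + 1.8pb, so pb = 110.75.
Sellers receive ps = 110.75 + 54 = 164.75; q' = 526 − 3·110.75 = 193.75.
Buyers' price falls by p* − pb = 131 − 110.75 = 20.25; sellers' price rises by ps − p* = 164.75 − 131 = 33.75.
So consumers capture 20.25/54 = 0.375 of each unit of subsidy.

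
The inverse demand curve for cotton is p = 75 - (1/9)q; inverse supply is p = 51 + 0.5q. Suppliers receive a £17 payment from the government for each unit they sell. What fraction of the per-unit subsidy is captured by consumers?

Pre-subsidy: 75 - (1/9)q = 51 + 0.5q gives q* = 432/11 and p* = 777/11.
With the subsidy, sellers receive ps = pb + 17 for each unit, where pb is the price buyers pay.
On the curves, pb = 75 - (1/9)q and ps = 51 + 0.5q; the wedge ps − pb = 17 gives 51 + 0.5q − (75 - (1/9)q) = 17, so q' = 738/11.
Then pb = 75 − (1/9)·(738/11) = 743/11 and ps = 51 + 0.5·(738/11) = 930/11.
Buyers' price falls by p* − pb = 777/11 − 743/11 = 34/11; sellers' price rises by ps − p* = 930/11 − 777/11 = 153/11.
So consumers capture (34/11)/17 = 2/11 of each unit of subsidy.

Consumer share = 2/11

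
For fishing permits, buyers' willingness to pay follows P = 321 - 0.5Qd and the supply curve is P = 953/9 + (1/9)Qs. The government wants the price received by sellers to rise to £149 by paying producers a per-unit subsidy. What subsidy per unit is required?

Required subsidy s = £22 per unit

At a seller price of 149, quantity supplied is -953 + 9·149 = 388.
Buyers absorb 388 only when they pay Pb = 321 − 0.5·388 = 127.
s = Ps − Pb = 149 − 127 = 22.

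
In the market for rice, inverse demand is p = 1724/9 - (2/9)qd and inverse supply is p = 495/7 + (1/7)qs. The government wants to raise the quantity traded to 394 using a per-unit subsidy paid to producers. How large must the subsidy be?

At q = 394, from the demand curve buyers pay pb = 1724/9 − (2/9)·394 = 104; from the supply curve sellers need ps = 495/7 + (1/7)·394 = 127.
The subsidy must fill the gap: s = ps − pb = 127 − 104 = 23.

Required subsidy s = 23 per unit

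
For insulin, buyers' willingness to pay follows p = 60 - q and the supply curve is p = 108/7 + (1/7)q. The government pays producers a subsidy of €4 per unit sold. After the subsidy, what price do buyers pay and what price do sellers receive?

Buyers pay €17.5; sellers receive €21.5

Pre-subsidy: 60 - q = 108/7 + (1/7)q gives q* = 39 and p* = 21.
With the subsidy, sellers receive ps = pb + 4 for each unit, where pb is the price buyers pay.
On the curves, pb = 60 - q and ps = 108/7 + (1/7)q; the wedge ps − pb = 4 gives 108/7 + (1/7)q − (60 - q) = 4, so q' = 42.5.
Then pb = 60 − 1·42.5 = 17.5 and ps = 108/7 + (1/7)·42.5 = 21.5.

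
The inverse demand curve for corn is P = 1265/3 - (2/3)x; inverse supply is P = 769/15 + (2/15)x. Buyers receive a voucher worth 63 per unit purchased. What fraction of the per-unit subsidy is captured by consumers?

Pre-subsidy: 1265/3 - (2/3)x = 769/15 + (2/15)x gives x* = 463 and P* = 113.
With the rebate, buyers effectively pay Pb = Ps − 63, where Ps is the price sellers receive.
On the curves, Pb = 1265/3 - (2/3)x and Ps = 769/15 + (2/15)x; the wedge Ps − Pb = 63 gives 769/15 + (2/15)x − (1265/3 - (2/3)x) = 63, so x' = 541.75.
Then Pb = 1265/3 − (2/3)·541.75 = 60.5 and Ps = 769/15 + (2/15)·541.75 = 123.5.
Buyers' price falls by P* − Pb = 113 − 60.5 = 52.5; sellers' price rises by Ps − P* = 123.5 − 113 = 10.5.
So consumers capture 52.5/63 = 5/6 of each unit of subsidy.

Consumer share = 5/6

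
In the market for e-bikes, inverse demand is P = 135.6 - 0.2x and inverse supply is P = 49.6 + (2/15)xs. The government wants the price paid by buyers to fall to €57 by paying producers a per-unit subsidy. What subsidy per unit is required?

At a buyer price of 57, quantity demanded is 678 − 5·57 = 393.
Sellers supply 393 only when they receive Ps = 49.6 + (2/15)·393 = 102.
s = Ps − Pb = 102 − 57 = 45.

Required subsidy s = €45 per unit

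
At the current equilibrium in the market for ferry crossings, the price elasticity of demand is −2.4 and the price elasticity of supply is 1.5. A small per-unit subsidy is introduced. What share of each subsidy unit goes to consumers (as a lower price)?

Consumer share = 5/13

For a small subsidy around the equilibrium, the benefit split depends on the relative slopes, which at a point are proportional to the elasticities.
Buyer share = εs/(εs + |εd|) = 1.5/(1.5 + 2.4) = 5/13; seller share = |εd|/(εs + |εd|) = 8/13.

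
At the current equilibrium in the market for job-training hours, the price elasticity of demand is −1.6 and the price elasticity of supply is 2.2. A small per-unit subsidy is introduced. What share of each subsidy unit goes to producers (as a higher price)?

For a small subsidy around the equilibrium, the benefit split depends on the relative slopes, which at a point are proportional to the elasticities.
Buyer share = εs/(εs + |εd|) = 2.2/(2.2 + 1.6) = 11/19; seller share = |εd|/(εs + |εd|) = 8/19.
So producers capture 8/19 of the subsidy.

Producer share = 8/19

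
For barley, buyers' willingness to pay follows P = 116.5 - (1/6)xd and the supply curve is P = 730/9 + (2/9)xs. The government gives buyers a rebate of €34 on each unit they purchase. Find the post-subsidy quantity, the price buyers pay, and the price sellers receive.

Pre-subsidy: 116.5 - (1/6)x = 730/9 + (2/9)x gives x* = 91 and P* = 304/3.
With the rebate, buyers effectively pay Pb = Ps − 34, where Ps is the price sellers receive.
On the curves, Pb = 116.5 - (1/6)x and Ps = 730/9 + (2/9)x; the wedge Ps − Pb = 34 gives 730/9 + (2/9)x − (116.5 - (1/6)x) = 34, so x' = 1249/7.
Then Pb = 116.5 − (1/6)·(1249/7) = 1822/21 and Ps = 730/9 + (2/9)·(1249/7) = 2536/21.

x' = 1249/7; buyers pay 1822/21; sellers receive 2536/21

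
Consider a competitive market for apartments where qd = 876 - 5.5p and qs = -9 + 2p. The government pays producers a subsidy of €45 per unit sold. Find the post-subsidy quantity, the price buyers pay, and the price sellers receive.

Pre-subsidy: 876 - 5.5p = -9 + 2p gives p* = 118, q* = 227.
With the subsidy, sellers receive ps = pb + 45 for each unit, where pb is the price buyers pay.
Supply in terms of pb becomes qs = -9 + 2(pb + 45) = 81 + 2pb. Setting this equal to demand: 876 - 5.5pb = 81 + 2pb, so pb = 106.
Sellers receive ps = 106 + 45 = 151; q' = 876 − 5.5·106 = 293.

q' = 293; buyers pay €106; sellers receive €151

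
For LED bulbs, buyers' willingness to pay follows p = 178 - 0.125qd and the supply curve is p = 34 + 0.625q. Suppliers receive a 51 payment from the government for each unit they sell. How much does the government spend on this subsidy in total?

Government cost = 13260

Pre-subsidy: 178 - 0.125q = 34 + 0.625q gives q* = 192 and p* = 154.
With the subsidy, sellers receive ps = pb + 51 for each unit, where pb is the price buyers pay.
On the curves, pb = 178 - 0.125q and ps = 34 + 0.625q; the wedge ps − pb = 51 gives 34 + 0.625q − (178 - 0.125q) = 51, so q' = 260.
Then pb = 178 − 0.125·260 = 145.5 and ps = 34 + 0.625·260 = 196.5.
Government outlay = subsidy × quantity = 51 × 260 = 13260.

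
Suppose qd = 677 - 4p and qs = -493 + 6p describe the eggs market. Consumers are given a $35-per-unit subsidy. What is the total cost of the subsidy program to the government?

Pre-subsidy: 677 - 4p = -493 + 6p gives p* = 117, q* = 209.
With the rebate, buyers effectively pay pb = ps − 35, where ps is the price sellers receive.
Demand in terms of ps becomes qd = 677 − 4(ps − 35) = 817 - 4ps. Setting this equal to supply: 817 - 4ps = -493 + 6ps, so ps = 131.
Buyers pay pb = 131 − 35 = 96; q' = -493 + 6·131 = 293.
Government outlay = subsidy × quantity = 35 × 293 = 10255.

Government cost = $10255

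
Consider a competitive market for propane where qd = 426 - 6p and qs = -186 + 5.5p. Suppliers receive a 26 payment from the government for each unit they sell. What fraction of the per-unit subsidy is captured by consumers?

Pre-subsidy: 426 - 6p = -186 + 5.5p gives p* = 1224/23, q* = 2454/23.
With the subsidy, sellers receive ps = pb + 26 for each unit, where pb is the price buyers pay.
Supply in terms of pb becomes qs = -186 + 5.5(pb + 26) = -43 + 5.5pb. Setting this equal to demand: 426 - 6pb = -43 + 5.5pb, so pb = 938/23.
Sellers receive ps = 938/23 + 26 = 1536/23; q' = 426 − 6·(938/23) = 4170/23.
Buyers' price falls by p* − pb = 1224/23 − 938/23 = 286/23; sellers' price rises by ps − p* = 1536/23 − 1224/23 = 312/23.
So consumers capture (286/23)/26 = 11/23 of each unit of subsidy.

Consumer share = 11/23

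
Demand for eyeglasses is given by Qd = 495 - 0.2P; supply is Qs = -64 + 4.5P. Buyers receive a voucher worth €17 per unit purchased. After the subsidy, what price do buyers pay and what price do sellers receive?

Pre-subsidy: 495 - 0.2P = -64 + 4.5P gives P* = 5590/47, Q* = 22147/47.
With the rebate, buyers effectively pay Pb = Ps − 17, where Ps is the price sellers receive.
Demand in terms of Ps becomes Qd = 495 − 0.2(Ps − 17) = 498.4 - 0.2Ps. Setting this equal to supply: 498.4 - 0.2Ps = -64 + 4.5Ps, so Ps = 5624/47.
Buyers pay Pb = 5624/47 − 17 = 4825/47; Q' = -64 + 4.5·(5624/47) = 22300/47.

Buyers pay 4825/47; sellers receive 5624/47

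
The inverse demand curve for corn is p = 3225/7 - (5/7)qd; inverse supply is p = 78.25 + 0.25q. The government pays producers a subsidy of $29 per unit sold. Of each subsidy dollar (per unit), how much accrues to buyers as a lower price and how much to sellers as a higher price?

Buyers gain 580/27 per unit; sellers gain 203/27 per unit

Pre-subsidy: 3225/7 - (5/7)q = 78.25 + 0.25q gives q* = 10709/27 and p* = 4790/27.
With the subsidy, sellers receive ps = pb + 29 for each unit, where pb is the price buyers pay.
On the curves, pb = 3225/7 - (5/7)q and ps = 78.25 + 0.25q; the wedge ps − pb = 29 gives 78.25 + 0.25q − (3225/7 - (5/7)q) = 29, so q' = 11521/27.
Then pb = 3225/7 − (5/7)·(11521/27) = 4210/27 and ps = 78.25 + 0.25·(11521/27) = 4993/27.
Buyers' price falls by p* − pb = 4790/27 − 4210/27 = 580/27; sellers' price rises by ps − p* = 4993/27 − 4790/27 = 203/27.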